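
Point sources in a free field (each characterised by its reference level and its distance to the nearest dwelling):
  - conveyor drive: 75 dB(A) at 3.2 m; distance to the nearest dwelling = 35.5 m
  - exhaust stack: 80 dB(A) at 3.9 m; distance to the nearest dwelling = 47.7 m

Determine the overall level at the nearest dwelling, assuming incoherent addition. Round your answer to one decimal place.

Apply inverse-square spreading to bring every level to the receiver, then sum 10^(L/10).
conveyor drive: 75 − 20·log₁₀(35.5/3.2) = 75 − 20.90 = 54.10 dB(A).
exhaust stack: 80 − 20·log₁₀(47.7/3.9) = 80 − 21.75 = 58.25 dB(A).
Σ 10^(L/10) = 9.254e+05 → L_total = 10·log₁₀(9.254e+05) = 59.66 dB(A).

59.7 dB(A)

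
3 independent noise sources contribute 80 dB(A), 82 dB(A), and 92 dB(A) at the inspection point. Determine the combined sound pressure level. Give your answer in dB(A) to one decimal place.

92.7 dB(A)

Incoherent sources combine by intensity addition: L_total = 10·log₁₀(Σ 10^(L_i/10)).
Σ 10^(L/10) = 10^(80/10) + 10^(82/10) + 10^(92/10) = 1.843e+09.
L_total = 10·log₁₀(1.843e+09) = 92.66 dB(A).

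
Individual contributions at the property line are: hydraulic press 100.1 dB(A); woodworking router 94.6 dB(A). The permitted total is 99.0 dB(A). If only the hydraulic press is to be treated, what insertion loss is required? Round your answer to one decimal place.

3.1 dB

Fixed contribution from the other source: Σ 10^(L/10) = 10^(94.6/10) = 2.884e+09 (94.60 dB(A)).
The limit corresponds to 10^(99.0/10) = 7.943e+09; subtracting the fixed part leaves 5.059e+09 for the hydraulic press, i.e. 97.04 dB(A).
So the hydraulic press must be reduced from 100.1 to 97.04 dB(A): IL = 3.06 dB.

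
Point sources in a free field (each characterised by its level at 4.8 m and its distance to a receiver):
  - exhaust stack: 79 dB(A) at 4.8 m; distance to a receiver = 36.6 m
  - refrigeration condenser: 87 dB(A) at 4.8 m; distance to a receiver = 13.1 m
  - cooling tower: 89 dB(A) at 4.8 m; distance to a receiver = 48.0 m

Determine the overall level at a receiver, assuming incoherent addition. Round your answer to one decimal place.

78.8 dB(A)

First find each source's level at the receiver (point-source: −20·log₁₀(r/r_ref)), then combine on an intensity basis.
exhaust stack: 79 − 20·log₁₀(36.6/4.8) = 79 − 17.64 = 61.36 dB(A).
refrigeration condenser: 87 − 20·log₁₀(13.1/4.8) = 87 − 8.72 = 78.28 dB(A).
cooling tower: 89 − 20·log₁₀(48.0/4.8) = 89 − 20.00 = 69.00 dB(A).
Σ 10^(L/10) = 7.660e+07 → L_total = 10·log₁₀(7.660e+07) = 78.84 dB(A).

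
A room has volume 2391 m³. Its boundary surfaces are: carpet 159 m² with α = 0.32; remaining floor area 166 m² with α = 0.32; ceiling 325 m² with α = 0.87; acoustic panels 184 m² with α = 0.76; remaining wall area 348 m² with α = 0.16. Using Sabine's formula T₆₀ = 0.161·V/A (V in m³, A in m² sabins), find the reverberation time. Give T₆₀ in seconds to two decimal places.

Summing Sᵢαᵢ: 159·0.32 + 166·0.32 + 325·0.87 + 184·0.76 + 348·0.16 = 582.27 m².
T₆₀ = 0.161 × 2391 / 582.27 = 0.661 s.

0.66 s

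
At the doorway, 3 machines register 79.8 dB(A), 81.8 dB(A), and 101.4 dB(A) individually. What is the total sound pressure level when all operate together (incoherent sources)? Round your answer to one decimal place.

101.5 dB(A)

Incoherent sources combine by intensity addition: L_total = 10·log₁₀(Σ 10^(L_i/10)).
Σ 10^(L/10) = 10^(79.8/10) + 10^(81.8/10) + 10^(101.4/10) = 1.405e+10.
L_total = 10·log₁₀(1.405e+10) = 101.48 dB(A).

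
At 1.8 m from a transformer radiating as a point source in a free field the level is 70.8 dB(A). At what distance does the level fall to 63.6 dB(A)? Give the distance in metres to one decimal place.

4.1 m

For a point source L₁ − L₂ = 20·log₁₀(r₂/r₁), so r₂ = r₁·10^((L₁−L₂)/20).
r₂ = 1.8·10^((70.8−63.6)/20) = 1.8·10^(7.2/20) = 4.12 m.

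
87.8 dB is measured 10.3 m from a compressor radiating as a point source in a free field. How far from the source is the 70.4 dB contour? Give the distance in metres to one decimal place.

76.4 m

Point-source spreading drops the level by 20·log₁₀(r₂/r₁); inverting, r₂/r₁ = 10^(ΔL/20).
r₂ = 10.3·10^((87.8−70.4)/20) = 10.3·10^(17.4/20) = 76.35 m.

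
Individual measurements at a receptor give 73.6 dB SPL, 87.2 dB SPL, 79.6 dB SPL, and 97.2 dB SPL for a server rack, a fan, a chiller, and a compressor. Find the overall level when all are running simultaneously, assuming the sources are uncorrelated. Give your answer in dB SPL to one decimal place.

97.7 dB SPL

For uncorrelated sources the intensities add, so convert each level to linear form, sum, and take 10·log₁₀ of the total.
Σ 10^(L/10) = 10^(73.6/10) + 10^(87.2/10) + 10^(79.6/10) + 10^(97.2/10) = 5.887e+09.
L_total = 10·log₁₀(5.887e+09) = 97.70 dB SPL.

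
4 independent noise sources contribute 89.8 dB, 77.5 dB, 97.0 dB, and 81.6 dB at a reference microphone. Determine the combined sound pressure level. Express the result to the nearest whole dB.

For uncorrelated sources the intensities add, so convert each level to linear form, sum, and take 10·log₁₀ of the total.
Σ 10^(L/10) = 10^(89.8/10) + 10^(77.5/10) + 10^(97.0/10) + 10^(81.6/10) = 6.168e+09.
L_total = 10·log₁₀(6.168e+09) = 97.90 dB.

98 dB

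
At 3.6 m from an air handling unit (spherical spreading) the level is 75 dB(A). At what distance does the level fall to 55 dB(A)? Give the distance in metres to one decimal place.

36.0 m

For a point source L₁ − L₂ = 20·log₁₀(r₂/r₁), so r₂ = r₁·10^((L₁−L₂)/20).
r₂ = 3.6·10^((75−55)/20) = 3.6·10^(20.0/20) = 36.00 m.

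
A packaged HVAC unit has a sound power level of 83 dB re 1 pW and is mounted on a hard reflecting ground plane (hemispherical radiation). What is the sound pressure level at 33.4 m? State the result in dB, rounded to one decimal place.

Free-field hemispherical radiation: L_p = L_w − 10·log₁₀(2π·r²), r = 33.4 m.
2π·r² = 7009 m², 10·log₁₀ of that is 38.457 dB.
L_p = 83 − 38.457 = 44.54 dB.

44.5 dB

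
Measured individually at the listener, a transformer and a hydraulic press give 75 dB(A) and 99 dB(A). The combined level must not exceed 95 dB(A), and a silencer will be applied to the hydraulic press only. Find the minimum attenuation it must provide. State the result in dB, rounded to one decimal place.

4.0 dB

The untreated sources together contribute 10^(75/10) = 3.162e+07, i.e. 75.00 dB(A).
To meet 95 dB(A) overall, the treated hydraulic press may contribute at most 10^(95/10) − 3.162e+07 = 3.131e+09, i.e. 94.96 dB(A).
Required insertion loss = 99 − 94.96 = 4.04 dB.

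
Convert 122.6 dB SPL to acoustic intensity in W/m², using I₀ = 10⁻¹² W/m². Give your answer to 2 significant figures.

I/I₀ = 10^(122.6/10) = 1.82e+12, so I = 1.82e+12 × 10⁻¹² W/m².

1.8 W/m²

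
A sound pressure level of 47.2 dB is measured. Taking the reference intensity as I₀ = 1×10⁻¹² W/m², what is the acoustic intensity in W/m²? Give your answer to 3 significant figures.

5.25e-08 W/m²

L = 10·log₁₀(I/I₀) ⇒ I = I₀·10^(L/10) = 10⁻¹² × 10^4.72.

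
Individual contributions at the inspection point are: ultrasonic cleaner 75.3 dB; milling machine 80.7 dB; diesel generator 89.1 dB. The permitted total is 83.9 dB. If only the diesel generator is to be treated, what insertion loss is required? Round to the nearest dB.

9 dB

Everything except the diesel generator sums to 10^(75.3/10) + 10^(80.7/10) = 1.514e+08 in linear terms, 81.80 dB.
To meet 83.9 dB overall, the treated diesel generator may contribute at most 10^(83.9/10) − 1.514e+08 = 9.410e+07, i.e. 79.74 dB.
So the diesel generator must be reduced from 89.1 to 79.74 dB: IL = 9.36 dB.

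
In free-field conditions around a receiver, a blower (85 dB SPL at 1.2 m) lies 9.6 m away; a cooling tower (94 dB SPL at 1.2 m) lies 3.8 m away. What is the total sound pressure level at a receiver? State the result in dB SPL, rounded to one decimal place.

First find each source's level at the receiver (point-source: −20·log₁₀(r/r_ref)), then combine on an intensity basis.
blower: 85 − 20·log₁₀(9.6/1.2) = 85 − 18.06 = 66.94 dB SPL.
cooling tower: 94 − 20·log₁₀(3.8/1.2) = 94 − 10.01 = 83.99 dB SPL.
Σ 10^(L/10) = 2.554e+08 → L_total = 10·log₁₀(2.554e+08) = 84.07 dB SPL.

84.1 dB SPL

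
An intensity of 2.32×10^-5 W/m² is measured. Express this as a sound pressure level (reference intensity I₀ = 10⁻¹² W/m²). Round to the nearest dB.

Dividing by I₀ shifts the exponent by 12: I/I₀ = 2.32×10^7.
L = 10·(0.3655 + 7) = 73.65 dB.

74 dB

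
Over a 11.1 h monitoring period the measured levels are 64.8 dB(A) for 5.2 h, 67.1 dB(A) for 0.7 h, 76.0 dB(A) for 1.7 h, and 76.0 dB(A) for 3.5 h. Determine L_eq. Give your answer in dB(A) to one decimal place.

L_eq = 10·log₁₀[(1/T)·Σ tᵢ·10^(Lᵢ/10)] with T = 11.1 h.
Σ tᵢ·10^(Lᵢ/10) = 5.2·10^(64.8/10) + 0.7·10^(67.1/10) + 1.7·10^(76.0/10) + 3.5·10^(76.0/10) = 2.263e+08.
L_eq = 10·log₁₀(2.263e+08/11.1) = 73.09 dB(A).

73.1 dB(A)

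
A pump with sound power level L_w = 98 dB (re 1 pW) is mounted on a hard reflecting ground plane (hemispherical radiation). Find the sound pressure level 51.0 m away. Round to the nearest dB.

L_p = L_w − 10·log₁₀(2π·r²) with r = 51.0 m.
2π·r² = 1.634e+04 m², 10·log₁₀ of that is 42.133 dB.
L_p = 98 − 42.133 = 55.87 dB.

56 dB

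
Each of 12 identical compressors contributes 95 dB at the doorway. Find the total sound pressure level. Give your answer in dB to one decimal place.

105.8 dB

N identical incoherent sources raise the level by 10·log₁₀ N.
L_total = 95 + 10·log₁₀(12) = 95 + 10.792 = 105.79 dB.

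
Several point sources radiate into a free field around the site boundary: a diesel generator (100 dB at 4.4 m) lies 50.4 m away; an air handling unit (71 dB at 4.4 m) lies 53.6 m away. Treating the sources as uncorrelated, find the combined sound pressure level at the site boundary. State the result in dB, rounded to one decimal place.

Apply inverse-square spreading to bring every level to the receiver, then sum 10^(L/10).
diesel generator: 100 − 20·log₁₀(50.4/4.4) = 100 − 21.18 = 78.82 dB.
air handling unit: 71 − 20·log₁₀(53.6/4.4) = 71 − 21.71 = 49.29 dB.
Σ 10^(L/10) = 7.630e+07 → L_total = 10·log₁₀(7.630e+07) = 78.83 dB.

78.8 dB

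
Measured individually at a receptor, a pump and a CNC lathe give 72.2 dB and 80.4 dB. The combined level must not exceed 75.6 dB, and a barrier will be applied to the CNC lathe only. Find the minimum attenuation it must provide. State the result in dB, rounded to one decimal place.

Everything except the CNC lathe sums to 10^(72.2/10) = 1.660e+07 in linear terms, 72.20 dB.
To meet 75.6 dB overall, the treated CNC lathe may contribute at most 10^(75.6/10) − 1.660e+07 = 1.971e+07, i.e. 72.95 dB.
So the CNC lathe must be reduced from 80.4 to 72.95 dB: IL = 7.45 dB.

7.5 dB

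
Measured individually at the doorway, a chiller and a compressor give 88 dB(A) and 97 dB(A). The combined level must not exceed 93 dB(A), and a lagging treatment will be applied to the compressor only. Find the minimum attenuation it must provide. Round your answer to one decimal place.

5.7 dB

The untreated sources together contribute 10^(88/10) = 6.310e+08, i.e. 88.00 dB(A).
To meet 93 dB(A) overall, the treated compressor may contribute at most 10^(93/10) − 6.310e+08 = 1.364e+09, i.e. 91.35 dB(A).
Required insertion loss = 97 − 91.35 = 5.65 dB.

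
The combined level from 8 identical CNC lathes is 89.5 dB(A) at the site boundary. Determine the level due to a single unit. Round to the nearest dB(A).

For N identical incoherent sources L_total = L₁ + 10·log₁₀ N, so L₁ = 89.5 − 10·log₁₀(8) = 89.5 − 9.031.

80 dB(A)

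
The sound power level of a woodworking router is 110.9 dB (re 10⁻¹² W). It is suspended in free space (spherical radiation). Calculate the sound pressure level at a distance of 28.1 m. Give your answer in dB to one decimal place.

The power spreads over a sphere of area 4π·r², so L_p = L_w − 10·log₁₀(4π·r²).
4π·r² = 9923 m², 10·log₁₀ of that is 39.966 dB.
L_p = 110.9 − 39.966 = 70.93 dB.

70.9 dB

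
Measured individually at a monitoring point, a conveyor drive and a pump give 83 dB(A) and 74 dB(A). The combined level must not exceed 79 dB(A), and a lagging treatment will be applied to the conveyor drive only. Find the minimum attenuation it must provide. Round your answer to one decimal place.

The untreated sources together contribute 10^(74/10) = 2.512e+07, i.e. 74.00 dB(A).
The limit corresponds to 10^(79/10) = 7.943e+07; subtracting the fixed part leaves 5.431e+07 for the conveyor drive, i.e. 77.35 dB(A).
So the conveyor drive must be reduced from 83 to 77.35 dB(A): IL = 5.65 dB.

5.7 dB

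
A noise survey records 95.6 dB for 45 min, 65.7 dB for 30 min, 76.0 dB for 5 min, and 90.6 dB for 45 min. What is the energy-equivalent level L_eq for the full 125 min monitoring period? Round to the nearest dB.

92 dB

The energy average is taken in the linear domain: L_eq = 10·log₁₀[(Σ tᵢ·10^(Lᵢ/10))/T], T = 125 min.
Σ tᵢ·10^(Lᵢ/10) = 45·10^(95.6/10) + 30·10^(65.7/10) + 5·10^(76.0/10) + 45·10^(90.6/10) = 2.154e+11.
L_eq = 10·log₁₀(2.154e+11/125) = 92.36 dB.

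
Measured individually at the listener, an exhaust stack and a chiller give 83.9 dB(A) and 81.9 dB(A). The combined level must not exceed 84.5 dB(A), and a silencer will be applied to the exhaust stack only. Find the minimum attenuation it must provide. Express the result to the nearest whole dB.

Everything except the exhaust stack sums to 10^(81.9/10) = 1.549e+08 in linear terms, 81.90 dB(A).
To meet 84.5 dB(A) overall, the treated exhaust stack may contribute at most 10^(84.5/10) − 1.549e+08 = 1.270e+08, i.e. 81.04 dB(A).
Required insertion loss = 83.9 − 81.04 = 2.86 dB.

3 dB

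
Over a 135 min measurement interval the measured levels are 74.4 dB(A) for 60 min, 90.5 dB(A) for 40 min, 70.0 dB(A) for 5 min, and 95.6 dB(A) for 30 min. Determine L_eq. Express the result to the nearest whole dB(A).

91 dB(A)

The energy average is taken in the linear domain: L_eq = 10·log₁₀[(Σ tᵢ·10^(Lᵢ/10))/T], T = 135 min.
Σ tᵢ·10^(Lᵢ/10) = 60·10^(74.4/10) + 40·10^(90.5/10) + 5·10^(70.0/10) + 30·10^(95.6/10) = 1.555e+11.
L_eq = 10·log₁₀(1.555e+11/135) = 90.61 dB(A).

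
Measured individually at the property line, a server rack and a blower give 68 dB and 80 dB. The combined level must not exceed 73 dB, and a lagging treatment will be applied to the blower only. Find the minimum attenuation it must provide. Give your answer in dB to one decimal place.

8.7 dB

Fixed contribution from the other source: Σ 10^(L/10) = 10^(68/10) = 6.310e+06 (68.00 dB).
The limit corresponds to 10^(73/10) = 1.995e+07; subtracting the fixed part leaves 1.364e+07 for the blower, i.e. 71.35 dB.
Required insertion loss = 80 − 71.35 = 8.65 dB.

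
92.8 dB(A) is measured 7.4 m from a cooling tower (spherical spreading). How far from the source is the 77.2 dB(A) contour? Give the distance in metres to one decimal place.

44.6 m

For a point source L₁ − L₂ = 20·log₁₀(r₂/r₁), so r₂ = r₁·10^((L₁−L₂)/20).
r₂ = 7.4·10^((92.8−77.2)/20) = 7.4·10^(15.6/20) = 44.59 m.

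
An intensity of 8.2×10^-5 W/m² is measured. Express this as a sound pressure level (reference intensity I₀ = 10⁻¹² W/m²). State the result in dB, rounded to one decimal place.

I/I₀ = 8.2×10^-5/10⁻¹² = 8.2×10^7, and L = 10·log₁₀(I/I₀).
L = 10·(0.9138 + 7) = 79.14 dB.

79.1 dB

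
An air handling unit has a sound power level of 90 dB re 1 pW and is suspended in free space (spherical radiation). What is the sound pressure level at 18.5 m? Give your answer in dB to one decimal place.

Free-field spherical radiation: L_p = L_w − 10·log₁₀(4π·r²), r = 18.5 m.
4π·r² = 4301 m², 10·log₁₀ of that is 36.336 dB.
L_p = 90 − 36.336 = 53.66 dB.

53.7 dB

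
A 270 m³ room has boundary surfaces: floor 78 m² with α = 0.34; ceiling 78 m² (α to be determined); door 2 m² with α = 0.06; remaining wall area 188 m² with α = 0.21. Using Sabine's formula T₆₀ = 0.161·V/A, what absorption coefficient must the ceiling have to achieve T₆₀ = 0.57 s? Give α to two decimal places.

0.13

From T₆₀ = 0.161·V/A, the target T₆₀ = 0.57 s needs A = 0.161·270/0.57 = 76.26 m².
Absorption from the other surfaces = 78·0.34 + 2·0.06 + 188·0.21 = 66.12 m², so the ceiling must supply 10.14 m² over 78 m².
α = 10.14/78 = 0.130.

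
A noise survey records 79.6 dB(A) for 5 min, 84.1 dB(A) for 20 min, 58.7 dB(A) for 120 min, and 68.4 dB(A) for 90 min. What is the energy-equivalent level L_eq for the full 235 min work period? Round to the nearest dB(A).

74 dB(A)

The energy average is taken in the linear domain: L_eq = 10·log₁₀[(Σ tᵢ·10^(Lᵢ/10))/T], T = 235 min.
Σ tᵢ·10^(Lᵢ/10) = 5·10^(79.6/10) + 20·10^(84.1/10) + 120·10^(58.7/10) + 90·10^(68.4/10) = 6.308e+09.
L_eq = 10·log₁₀(6.308e+09/235) = 74.29 dB(A).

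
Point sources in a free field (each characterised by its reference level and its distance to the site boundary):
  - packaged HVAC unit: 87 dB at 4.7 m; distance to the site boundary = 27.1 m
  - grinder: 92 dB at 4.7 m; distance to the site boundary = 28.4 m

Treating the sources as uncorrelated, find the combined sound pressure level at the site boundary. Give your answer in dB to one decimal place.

77.7 dB

Propagate each source to the receiver with L = L_ref − 20·log₁₀(r/r_ref), then add intensities.
packaged HVAC unit: 87 − 20·log₁₀(27.1/4.7) = 87 − 15.22 = 71.78 dB.
grinder: 92 − 20·log₁₀(28.4/4.7) = 92 − 15.62 = 76.38 dB.
Σ 10^(L/10) = 5.848e+07 → L_total = 10·log₁₀(5.848e+07) = 77.67 dB.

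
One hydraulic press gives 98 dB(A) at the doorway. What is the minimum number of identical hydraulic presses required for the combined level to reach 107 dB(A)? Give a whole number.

The shortfall is 107 − 98 = 9.0 dB, and N units add 10·log₁₀ N, so need 10·log₁₀ N ≥ 9.0.
N ≥ 10^(9.0/10) = 7.943, so N = 8.

8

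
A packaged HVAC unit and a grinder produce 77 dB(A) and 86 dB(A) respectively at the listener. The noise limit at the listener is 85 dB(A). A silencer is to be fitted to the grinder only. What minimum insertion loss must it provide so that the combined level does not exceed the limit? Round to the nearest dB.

2 dB

The untreated sources together contribute 10^(77/10) = 5.012e+07, i.e. 77.00 dB(A).
To meet 85 dB(A) overall, the treated grinder may contribute at most 10^(85/10) − 5.012e+07 = 2.661e+08, i.e. 84.25 dB(A).
So the grinder must be reduced from 86 to 84.25 dB(A): IL = 1.75 dB.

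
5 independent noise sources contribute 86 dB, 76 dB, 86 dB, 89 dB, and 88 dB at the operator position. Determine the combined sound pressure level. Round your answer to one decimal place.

93.5 dB

For uncorrelated sources the intensities add, so convert each level to linear form, sum, and take 10·log₁₀ of the total.
Σ 10^(L/10) = 10^(86/10) + 10^(76/10) + 10^(86/10) + 10^(89/10) + 10^(88/10) = 2.261e+09.
L_total = 10·log₁₀(2.261e+09) = 93.54 dB.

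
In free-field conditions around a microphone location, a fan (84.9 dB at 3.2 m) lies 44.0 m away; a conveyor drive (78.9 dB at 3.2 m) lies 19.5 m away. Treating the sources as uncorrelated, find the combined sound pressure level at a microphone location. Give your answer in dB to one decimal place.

65.7 dB

Apply inverse-square spreading to bring every level to the receiver, then sum 10^(L/10).
fan: 84.9 − 20·log₁₀(44.0/3.2) = 84.9 − 22.77 = 62.13 dB.
conveyor drive: 78.9 − 20·log₁₀(19.5/3.2) = 78.9 − 15.70 = 63.20 dB.
Σ 10^(L/10) = 3.725e+06 → L_total = 10·log₁₀(3.725e+06) = 65.71 dB.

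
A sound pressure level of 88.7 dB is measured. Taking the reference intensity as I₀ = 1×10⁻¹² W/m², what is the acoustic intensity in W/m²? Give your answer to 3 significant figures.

I = I₀·10^(L/10) = 10⁻¹² × 10^(88.7/10) = 10^(-3.130).

0.000741 W/m²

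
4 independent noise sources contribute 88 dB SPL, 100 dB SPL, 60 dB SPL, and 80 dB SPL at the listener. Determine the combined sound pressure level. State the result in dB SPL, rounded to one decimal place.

Incoherent sources combine by intensity addition: L_total = 10·log₁₀(Σ 10^(L_i/10)).
Σ 10^(L/10) = 10^(88/10) + 10^(100/10) + 10^(60/10) + 10^(80/10) = 1.073e+10.
L_total = 10·log₁₀(1.073e+10) = 100.31 dB SPL.

100.3 dB SPL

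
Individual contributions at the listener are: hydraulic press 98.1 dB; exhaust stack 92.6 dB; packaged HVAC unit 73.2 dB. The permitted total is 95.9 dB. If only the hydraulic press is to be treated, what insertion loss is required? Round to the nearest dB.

Everything except the hydraulic press sums to 10^(92.6/10) + 10^(73.2/10) = 1.841e+09 in linear terms, 92.65 dB.
The limit corresponds to 10^(95.9/10) = 3.890e+09; subtracting the fixed part leaves 2.050e+09 for the hydraulic press, i.e. 93.12 dB.
So the hydraulic press must be reduced from 98.1 to 93.12 dB: IL = 4.98 dB.

5 dB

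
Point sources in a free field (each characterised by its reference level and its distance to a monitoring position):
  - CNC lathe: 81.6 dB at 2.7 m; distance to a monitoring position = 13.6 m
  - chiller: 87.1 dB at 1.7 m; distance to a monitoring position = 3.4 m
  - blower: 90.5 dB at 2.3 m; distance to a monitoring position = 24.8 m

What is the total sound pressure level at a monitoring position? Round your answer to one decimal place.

Apply inverse-square spreading to bring every level to the receiver, then sum 10^(L/10).
CNC lathe: 81.6 − 20·log₁₀(13.6/2.7) = 81.6 − 14.04 = 67.56 dB.
chiller: 87.1 − 20·log₁₀(3.4/1.7) = 87.1 − 6.02 = 81.08 dB.
blower: 90.5 − 20·log₁₀(24.8/2.3) = 90.5 − 20.65 = 69.85 dB.
Σ 10^(L/10) = 1.436e+08 → L_total = 10·log₁₀(1.436e+08) = 81.57 dB.

81.6 dB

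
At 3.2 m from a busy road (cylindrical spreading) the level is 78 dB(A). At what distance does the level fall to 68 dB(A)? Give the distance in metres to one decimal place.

The 10.0 dB drop corresponds to a distance ratio of 10^(10.0/10) for a line source.
r₂ = 3.2·10^((78−68)/10) = 3.2·10^(10.0/10) = 32.00 m.

32.0 m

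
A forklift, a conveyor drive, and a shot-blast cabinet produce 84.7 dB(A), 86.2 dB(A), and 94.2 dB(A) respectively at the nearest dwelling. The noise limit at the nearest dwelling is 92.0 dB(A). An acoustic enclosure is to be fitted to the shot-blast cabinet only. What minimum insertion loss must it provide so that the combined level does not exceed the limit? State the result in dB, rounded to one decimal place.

Everything except the shot-blast cabinet sums to 10^(84.7/10) + 10^(86.2/10) = 7.120e+08 in linear terms, 88.52 dB(A).
To meet 92.0 dB(A) overall, the treated shot-blast cabinet may contribute at most 10^(92.0/10) − 7.120e+08 = 8.729e+08, i.e. 89.41 dB(A).
So the shot-blast cabinet must be reduced from 94.2 to 89.41 dB(A): IL = 4.79 dB.

4.8 dB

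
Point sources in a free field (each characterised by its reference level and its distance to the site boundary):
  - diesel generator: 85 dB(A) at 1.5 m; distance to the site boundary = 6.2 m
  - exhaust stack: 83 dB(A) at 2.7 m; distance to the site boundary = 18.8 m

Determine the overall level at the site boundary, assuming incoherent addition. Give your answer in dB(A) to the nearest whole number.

74 dB(A)

Apply inverse-square spreading to bring every level to the receiver, then sum 10^(L/10).
diesel generator: 85 − 20·log₁₀(6.2/1.5) = 85 − 12.33 = 72.67 dB(A).
exhaust stack: 83 − 20·log₁₀(18.8/2.7) = 83 − 16.86 = 66.14 dB(A).
Σ 10^(L/10) = 2.263e+07 → L_total = 10·log₁₀(2.263e+07) = 73.55 dB(A).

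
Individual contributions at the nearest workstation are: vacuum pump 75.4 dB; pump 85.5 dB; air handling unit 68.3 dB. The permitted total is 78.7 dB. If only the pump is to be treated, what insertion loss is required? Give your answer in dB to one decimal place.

10.4 dB

The untreated sources together contribute 10^(75.4/10) + 10^(68.3/10) = 4.143e+07, i.e. 76.17 dB.
To meet 78.7 dB overall, the treated pump may contribute at most 10^(78.7/10) − 4.143e+07 = 3.270e+07, i.e. 75.15 dB.
So the pump must be reduced from 85.5 to 75.15 dB: IL = 10.35 dB.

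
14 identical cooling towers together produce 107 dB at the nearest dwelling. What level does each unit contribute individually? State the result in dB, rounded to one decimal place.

For N identical incoherent sources L_total = L₁ + 10·log₁₀ N, so L₁ = 107 − 10·log₁₀(14) = 107 − 11.461.

95.5 dB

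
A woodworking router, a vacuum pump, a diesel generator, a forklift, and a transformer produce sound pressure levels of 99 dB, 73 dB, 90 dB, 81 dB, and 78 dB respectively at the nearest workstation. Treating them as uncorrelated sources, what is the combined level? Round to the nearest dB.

For uncorrelated sources the intensities add, so convert each level to linear form, sum, and take 10·log₁₀ of the total.
Σ 10^(L/10) = 10^(99/10) + 10^(73/10) + 10^(90/10) + 10^(81/10) + 10^(78/10) = 9.152e+09.
L_total = 10·log₁₀(9.152e+09) = 99.62 dB.

100 dB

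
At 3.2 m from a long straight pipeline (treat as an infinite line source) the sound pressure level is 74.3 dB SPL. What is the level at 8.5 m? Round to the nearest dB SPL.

Cylindrical spreading from a line source gives a 10·log₁₀(r₂/r₁) drop.
L₂ = 74.3 − 10·log₁₀(8.5/3.2) = 74.3 − 4.243 = 70.06 dB SPL.

70 dB SPL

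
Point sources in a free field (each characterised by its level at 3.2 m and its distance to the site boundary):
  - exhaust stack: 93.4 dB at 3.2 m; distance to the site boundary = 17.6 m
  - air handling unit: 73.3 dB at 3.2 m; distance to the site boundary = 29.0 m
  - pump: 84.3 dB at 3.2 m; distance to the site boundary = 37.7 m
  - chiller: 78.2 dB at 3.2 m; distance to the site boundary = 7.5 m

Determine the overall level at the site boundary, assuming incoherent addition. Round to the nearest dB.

79 dB

First find each source's level at the receiver (point-source: −20·log₁₀(r/r_ref)), then combine on an intensity basis.
exhaust stack: 93.4 − 20·log₁₀(17.6/3.2) = 93.4 − 14.81 = 78.59 dB.
air handling unit: 73.3 − 20·log₁₀(29.0/3.2) = 73.3 − 19.14 = 54.16 dB.
pump: 84.3 − 20·log₁₀(37.7/3.2) = 84.3 − 21.42 = 62.88 dB.
chiller: 78.2 − 20·log₁₀(7.5/3.2) = 78.2 − 7.40 = 70.80 dB.
Σ 10^(L/10) = 8.655e+07 → L_total = 10·log₁₀(8.655e+07) = 79.37 dB.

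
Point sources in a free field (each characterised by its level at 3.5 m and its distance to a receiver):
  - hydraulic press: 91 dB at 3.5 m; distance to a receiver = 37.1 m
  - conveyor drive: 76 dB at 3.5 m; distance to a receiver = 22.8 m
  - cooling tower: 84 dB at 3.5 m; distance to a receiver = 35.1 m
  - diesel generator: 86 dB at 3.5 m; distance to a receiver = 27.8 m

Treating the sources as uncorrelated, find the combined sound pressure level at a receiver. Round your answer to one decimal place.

73.2 dB

Apply inverse-square spreading to bring every level to the receiver, then sum 10^(L/10).
hydraulic press: 91 − 20·log₁₀(37.1/3.5) = 91 − 20.51 = 70.49 dB.
conveyor drive: 76 − 20·log₁₀(22.8/3.5) = 76 − 16.28 = 59.72 dB.
cooling tower: 84 − 20·log₁₀(35.1/3.5) = 84 − 20.02 = 63.98 dB.
diesel generator: 86 − 20·log₁₀(27.8/3.5) = 86 − 18.00 = 68.00 dB.
Σ 10^(L/10) = 2.095e+07 → L_total = 10·log₁₀(2.095e+07) = 73.21 dB.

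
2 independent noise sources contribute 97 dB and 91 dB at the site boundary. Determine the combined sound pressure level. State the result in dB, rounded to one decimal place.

98.0 dB

For uncorrelated sources the intensities add, so convert each level to linear form, sum, and take 10·log₁₀ of the total.
Σ 10^(L/10) = 10^(97/10) + 10^(91/10) = 6.271e+09.
L_total = 10·log₁₀(6.271e+09) = 97.97 dB.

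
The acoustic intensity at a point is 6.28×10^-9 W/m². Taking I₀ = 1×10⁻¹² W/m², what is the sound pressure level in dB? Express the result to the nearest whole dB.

38 dB

Dividing by I₀ shifts the exponent by 12: I/I₀ = 6.28×10^3.
L = 10·(0.7980 + 3) = 37.98 dB.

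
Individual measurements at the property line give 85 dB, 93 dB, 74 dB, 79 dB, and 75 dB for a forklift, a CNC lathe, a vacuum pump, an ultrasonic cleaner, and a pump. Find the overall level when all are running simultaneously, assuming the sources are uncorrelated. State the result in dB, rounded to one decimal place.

93.9 dB

For uncorrelated sources the intensities add, so convert each level to linear form, sum, and take 10·log₁₀ of the total.
Σ 10^(L/10) = 10^(85/10) + 10^(93/10) + 10^(74/10) + 10^(79/10) + 10^(75/10) = 2.448e+09.
L_total = 10·log₁₀(2.448e+09) = 93.89 dB.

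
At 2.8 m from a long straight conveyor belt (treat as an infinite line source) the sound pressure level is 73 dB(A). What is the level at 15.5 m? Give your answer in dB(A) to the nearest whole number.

For a line source, L₂ = L₁ − 10·log₁₀(r₂/r₁).
L₂ = 73 − 10·log₁₀(15.5/2.8) = 73 − 7.432 = 65.57 dB(A).

66 dB(A)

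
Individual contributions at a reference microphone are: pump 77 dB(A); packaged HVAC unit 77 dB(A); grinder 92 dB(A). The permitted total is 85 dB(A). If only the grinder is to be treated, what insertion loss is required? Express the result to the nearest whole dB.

Fixed contribution from the other sources: Σ 10^(L/10) = 10^(77/10) + 10^(77/10) = 1.002e+08 (80.01 dB(A)).
To meet 85 dB(A) overall, the treated grinder may contribute at most 10^(85/10) − 1.002e+08 = 2.160e+08, i.e. 83.34 dB(A).
Required insertion loss = 92 − 83.34 = 8.66 dB.

9 dB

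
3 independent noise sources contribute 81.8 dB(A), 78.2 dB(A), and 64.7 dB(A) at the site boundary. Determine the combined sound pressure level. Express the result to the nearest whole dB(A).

83 dB(A)

For uncorrelated sources the intensities add, so convert each level to linear form, sum, and take 10·log₁₀ of the total.
Σ 10^(L/10) = 10^(81.8/10) + 10^(78.2/10) + 10^(64.7/10) = 2.204e+08.
L_total = 10·log₁₀(2.204e+08) = 83.43 dB(A).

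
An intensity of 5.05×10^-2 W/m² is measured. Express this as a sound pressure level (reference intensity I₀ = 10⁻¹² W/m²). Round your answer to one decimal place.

107.0 dB

Dividing by I₀ shifts the exponent by 12: I/I₀ = 5.05×10^10.
L = 10·(0.7033 + 10) = 107.03 dB.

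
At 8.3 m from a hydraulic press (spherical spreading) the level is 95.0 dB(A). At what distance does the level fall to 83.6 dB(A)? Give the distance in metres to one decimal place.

30.8 m

For a point source L₁ − L₂ = 20·log₁₀(r₂/r₁), so r₂ = r₁·10^((L₁−L₂)/20).
r₂ = 8.3·10^((95.0−83.6)/20) = 8.3·10^(11.4/20) = 30.84 m.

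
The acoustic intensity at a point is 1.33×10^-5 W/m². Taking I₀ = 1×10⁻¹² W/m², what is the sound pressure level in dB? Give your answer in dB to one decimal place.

I/I₀ = 1.33×10^-5/10⁻¹² = 1.33×10^7, and L = 10·log₁₀(I/I₀).
L = 10·(0.1239 + 7) = 71.24 dB.

71.2 dB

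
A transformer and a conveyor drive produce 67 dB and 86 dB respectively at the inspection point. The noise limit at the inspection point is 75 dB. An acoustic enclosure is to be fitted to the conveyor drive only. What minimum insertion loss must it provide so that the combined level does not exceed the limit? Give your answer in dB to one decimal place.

Everything except the conveyor drive sums to 10^(67/10) = 5.012e+06 in linear terms, 67.00 dB.
The limit corresponds to 10^(75/10) = 3.162e+07; subtracting the fixed part leaves 2.661e+07 for the conveyor drive, i.e. 74.25 dB.
So the conveyor drive must be reduced from 86 to 74.25 dB: IL = 11.75 dB.

11.7 dB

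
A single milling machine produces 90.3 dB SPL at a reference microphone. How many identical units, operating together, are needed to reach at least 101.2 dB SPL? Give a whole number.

13

N identical sources give L₁ + 10·log₁₀ N, so require 10·log₁₀ N ≥ 101.2 − 90.3 = 10.9 dB.
N ≥ 10^(10.9/10) = 12.303, so N = 13.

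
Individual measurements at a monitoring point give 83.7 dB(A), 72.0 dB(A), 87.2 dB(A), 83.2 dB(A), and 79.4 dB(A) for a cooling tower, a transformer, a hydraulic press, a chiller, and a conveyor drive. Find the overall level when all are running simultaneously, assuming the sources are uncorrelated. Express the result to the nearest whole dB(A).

90 dB(A)

For uncorrelated sources the intensities add, so convert each level to linear form, sum, and take 10·log₁₀ of the total.
Σ 10^(L/10) = 10^(83.7/10) + 10^(72.0/10) + 10^(87.2/10) + 10^(83.2/10) + 10^(79.4/10) = 1.071e+09.
L_total = 10·log₁₀(1.071e+09) = 90.30 dB(A).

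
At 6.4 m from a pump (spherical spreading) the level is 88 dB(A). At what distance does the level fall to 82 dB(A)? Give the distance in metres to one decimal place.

12.8 m

Point-source spreading drops the level by 20·log₁₀(r₂/r₁); inverting, r₂/r₁ = 10^(ΔL/20).
r₂ = 6.4·10^((88−82)/20) = 6.4·10^(6.0/20) = 12.77 m.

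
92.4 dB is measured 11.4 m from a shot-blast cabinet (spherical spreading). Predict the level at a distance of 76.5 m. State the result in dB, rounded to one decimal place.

75.9 dB

Spherical spreading from a point source gives a 20·log₁₀(r₂/r₁) drop.
L₂ = 92.4 − 20·log₁₀(76.5/11.4) = 92.4 − 16.535 = 75.86 dB.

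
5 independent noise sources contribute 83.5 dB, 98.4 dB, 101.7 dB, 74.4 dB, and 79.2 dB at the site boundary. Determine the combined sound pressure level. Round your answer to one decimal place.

103.4 dB

For uncorrelated sources the intensities add, so convert each level to linear form, sum, and take 10·log₁₀ of the total.
Σ 10^(L/10) = 10^(83.5/10) + 10^(98.4/10) + 10^(101.7/10) + 10^(74.4/10) + 10^(79.2/10) = 2.204e+10.
L_total = 10·log₁₀(2.204e+10) = 103.43 dB.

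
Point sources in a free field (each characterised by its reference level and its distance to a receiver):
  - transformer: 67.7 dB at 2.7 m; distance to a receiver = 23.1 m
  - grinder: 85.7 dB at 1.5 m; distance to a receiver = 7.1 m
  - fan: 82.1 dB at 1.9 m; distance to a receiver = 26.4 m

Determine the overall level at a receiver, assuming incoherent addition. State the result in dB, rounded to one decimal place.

Propagate each source to the receiver with L = L_ref − 20·log₁₀(r/r_ref), then add intensities.
transformer: 67.7 − 20·log₁₀(23.1/2.7) = 67.7 − 18.64 = 49.06 dB.
grinder: 85.7 − 20·log₁₀(7.1/1.5) = 85.7 − 13.50 = 72.20 dB.
fan: 82.1 − 20·log₁₀(26.4/1.9) = 82.1 − 22.86 = 59.24 dB.
Σ 10^(L/10) = 1.750e+07 → L_total = 10·log₁₀(1.750e+07) = 72.43 dB.

72.4 dB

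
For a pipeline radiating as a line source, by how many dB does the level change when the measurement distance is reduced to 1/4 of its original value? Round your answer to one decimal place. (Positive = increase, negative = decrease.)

A line source loses 3 dB per doubling of distance; generally ΔL = −10·log₁₀(r₂/r₁).
ΔL = −10·log₁₀(0.25) = +6.02 dB.

+6.0 dB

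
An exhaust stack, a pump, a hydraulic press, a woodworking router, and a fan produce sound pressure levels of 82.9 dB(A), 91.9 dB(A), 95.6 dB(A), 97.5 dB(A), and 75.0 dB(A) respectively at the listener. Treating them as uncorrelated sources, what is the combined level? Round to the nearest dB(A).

100 dB(A)

Incoherent sources combine by intensity addition: L_total = 10·log₁₀(Σ 10^(L_i/10)).
Σ 10^(L/10) = 10^(82.9/10) + 10^(91.9/10) + 10^(95.6/10) + 10^(97.5/10) + 10^(75.0/10) = 1.103e+10.
L_total = 10·log₁₀(1.103e+10) = 100.43 dB(A).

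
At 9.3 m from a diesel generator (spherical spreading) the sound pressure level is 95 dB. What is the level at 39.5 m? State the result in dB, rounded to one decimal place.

Point-source attenuation: ΔL = 20·log₁₀(r₂/r₁) = 20·log₁₀(39.5/9.3) = 12.562 dB.
L₂ = 95 − 20·log₁₀(39.5/9.3) = 95 − 12.562 = 82.44 dB.

82.4 dB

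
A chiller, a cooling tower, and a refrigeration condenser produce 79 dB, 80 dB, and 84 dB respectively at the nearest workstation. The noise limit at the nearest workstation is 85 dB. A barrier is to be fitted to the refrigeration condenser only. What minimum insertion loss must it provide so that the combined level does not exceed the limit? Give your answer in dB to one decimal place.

Fixed contribution from the other sources: Σ 10^(L/10) = 10^(79/10) + 10^(80/10) = 1.794e+08 (82.54 dB).
To meet 85 dB overall, the treated refrigeration condenser may contribute at most 10^(85/10) − 1.794e+08 = 1.368e+08, i.e. 81.36 dB.
Required insertion loss = 84 − 81.36 = 2.64 dB.

2.6 dB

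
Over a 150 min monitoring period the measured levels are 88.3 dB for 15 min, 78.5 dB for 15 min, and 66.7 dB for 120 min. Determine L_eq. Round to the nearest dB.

79 dB

L_eq = 10·log₁₀[(1/T)·Σ tᵢ·10^(Lᵢ/10)] with T = 150 min.
Σ tᵢ·10^(Lᵢ/10) = 15·10^(88.3/10) + 15·10^(78.5/10) + 120·10^(66.7/10) = 1.176e+10.
L_eq = 10·log₁₀(1.176e+10/150) = 78.94 dB.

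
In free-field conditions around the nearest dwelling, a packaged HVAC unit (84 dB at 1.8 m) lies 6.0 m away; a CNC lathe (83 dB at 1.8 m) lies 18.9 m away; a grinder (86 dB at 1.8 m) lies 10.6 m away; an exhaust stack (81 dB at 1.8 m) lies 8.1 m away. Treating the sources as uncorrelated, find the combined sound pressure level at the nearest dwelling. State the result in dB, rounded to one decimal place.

76.2 dB

Apply inverse-square spreading to bring every level to the receiver, then sum 10^(L/10).
packaged HVAC unit: 84 − 20·log₁₀(6.0/1.8) = 84 − 10.46 = 73.54 dB.
CNC lathe: 83 − 20·log₁₀(18.9/1.8) = 83 − 20.42 = 62.58 dB.
grinder: 86 − 20·log₁₀(10.6/1.8) = 86 − 15.40 = 70.60 dB.
exhaust stack: 81 − 20·log₁₀(8.1/1.8) = 81 − 13.06 = 67.94 dB.
Σ 10^(L/10) = 4.211e+07 → L_total = 10·log₁₀(4.211e+07) = 76.24 dB.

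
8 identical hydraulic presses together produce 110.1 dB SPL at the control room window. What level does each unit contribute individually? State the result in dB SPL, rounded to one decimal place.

For N identical incoherent sources L_total = L₁ + 10·log₁₀ N, so L₁ = 110.1 − 10·log₁₀(8) = 110.1 − 9.031.

101.1 dB SPL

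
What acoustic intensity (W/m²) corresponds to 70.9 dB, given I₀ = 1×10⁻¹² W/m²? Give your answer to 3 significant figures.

1.23e-05 W/m²

I/I₀ = 10^(70.9/10) = 1.23e+07, so I = 1.23e+07 × 10⁻¹² W/m².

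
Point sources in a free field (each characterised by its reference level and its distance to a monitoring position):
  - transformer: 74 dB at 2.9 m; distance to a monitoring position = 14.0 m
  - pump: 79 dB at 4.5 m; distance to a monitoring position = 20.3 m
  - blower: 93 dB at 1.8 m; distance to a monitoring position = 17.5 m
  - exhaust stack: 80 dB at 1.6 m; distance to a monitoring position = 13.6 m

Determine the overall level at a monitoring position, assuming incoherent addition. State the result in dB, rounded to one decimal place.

Propagate each source to the receiver with L = L_ref − 20·log₁₀(r/r_ref), then add intensities.
transformer: 74 − 20·log₁₀(14.0/2.9) = 74 − 13.67 = 60.33 dB.
pump: 79 − 20·log₁₀(20.3/4.5) = 79 − 13.09 = 65.91 dB.
blower: 93 − 20·log₁₀(17.5/1.8) = 93 − 19.76 = 73.24 dB.
exhaust stack: 80 − 20·log₁₀(13.6/1.6) = 80 − 18.59 = 61.41 dB.
Σ 10^(L/10) = 2.747e+07 → L_total = 10·log₁₀(2.747e+07) = 74.39 dB.

74.4 dB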